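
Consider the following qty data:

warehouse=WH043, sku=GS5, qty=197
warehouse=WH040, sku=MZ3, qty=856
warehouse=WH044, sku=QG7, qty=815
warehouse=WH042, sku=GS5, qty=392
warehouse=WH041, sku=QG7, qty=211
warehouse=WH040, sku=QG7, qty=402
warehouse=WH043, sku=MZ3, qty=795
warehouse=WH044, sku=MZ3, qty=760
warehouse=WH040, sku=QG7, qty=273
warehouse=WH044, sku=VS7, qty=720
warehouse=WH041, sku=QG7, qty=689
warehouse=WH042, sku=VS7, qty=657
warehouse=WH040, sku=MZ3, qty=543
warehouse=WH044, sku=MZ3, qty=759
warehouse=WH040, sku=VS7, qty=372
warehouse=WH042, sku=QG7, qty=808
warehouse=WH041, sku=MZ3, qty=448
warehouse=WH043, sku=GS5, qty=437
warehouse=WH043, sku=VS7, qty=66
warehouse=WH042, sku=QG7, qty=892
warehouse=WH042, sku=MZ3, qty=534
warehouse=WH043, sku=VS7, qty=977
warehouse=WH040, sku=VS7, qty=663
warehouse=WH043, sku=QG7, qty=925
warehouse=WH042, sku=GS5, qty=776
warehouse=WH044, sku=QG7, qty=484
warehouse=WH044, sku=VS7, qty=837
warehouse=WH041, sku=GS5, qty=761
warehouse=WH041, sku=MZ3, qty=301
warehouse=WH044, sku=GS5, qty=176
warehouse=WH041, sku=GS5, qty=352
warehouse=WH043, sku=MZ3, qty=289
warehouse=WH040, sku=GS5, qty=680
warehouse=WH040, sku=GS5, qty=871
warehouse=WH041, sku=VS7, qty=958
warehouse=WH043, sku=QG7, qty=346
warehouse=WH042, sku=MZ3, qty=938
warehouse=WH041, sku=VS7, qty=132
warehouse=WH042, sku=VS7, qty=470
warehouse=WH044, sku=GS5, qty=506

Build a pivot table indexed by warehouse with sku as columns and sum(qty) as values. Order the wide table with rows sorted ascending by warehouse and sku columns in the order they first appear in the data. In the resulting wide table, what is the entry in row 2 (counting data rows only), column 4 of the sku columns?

With rows sorted ascending by warehouse, row 2 is warehouse=WH041. sku columns in first-appearance order: GS5, MZ3, QG7, VS7; column 4 is VS7.
Long rows with warehouse=WH041, sku=VS7: 958 + 132 = 1090.

1090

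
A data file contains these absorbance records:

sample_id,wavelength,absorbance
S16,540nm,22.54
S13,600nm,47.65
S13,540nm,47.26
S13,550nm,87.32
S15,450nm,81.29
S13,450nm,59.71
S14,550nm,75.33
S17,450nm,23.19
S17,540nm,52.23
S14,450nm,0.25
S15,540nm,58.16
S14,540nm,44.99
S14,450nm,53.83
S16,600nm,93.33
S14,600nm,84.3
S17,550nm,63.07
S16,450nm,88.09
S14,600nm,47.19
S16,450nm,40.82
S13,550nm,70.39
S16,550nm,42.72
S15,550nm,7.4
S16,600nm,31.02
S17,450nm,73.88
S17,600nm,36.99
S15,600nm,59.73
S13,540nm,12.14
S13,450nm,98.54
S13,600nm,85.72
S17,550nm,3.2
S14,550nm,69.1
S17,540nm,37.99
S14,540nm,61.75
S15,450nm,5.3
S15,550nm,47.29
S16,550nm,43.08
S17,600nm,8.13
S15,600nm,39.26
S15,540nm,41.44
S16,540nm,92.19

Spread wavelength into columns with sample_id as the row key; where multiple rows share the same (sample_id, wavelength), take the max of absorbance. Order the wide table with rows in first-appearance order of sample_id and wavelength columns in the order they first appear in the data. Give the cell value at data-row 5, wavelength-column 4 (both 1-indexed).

With rows in first-appearance order of sample_id, row 5 is sample_id=S17. wavelength columns in first-appearance order: 540nm, 600nm, 550nm, 450nm; column 4 is 450nm.
Long rows with sample_id=S17, wavelength=450nm: max(23.19, 73.88) = 73.88.

73.88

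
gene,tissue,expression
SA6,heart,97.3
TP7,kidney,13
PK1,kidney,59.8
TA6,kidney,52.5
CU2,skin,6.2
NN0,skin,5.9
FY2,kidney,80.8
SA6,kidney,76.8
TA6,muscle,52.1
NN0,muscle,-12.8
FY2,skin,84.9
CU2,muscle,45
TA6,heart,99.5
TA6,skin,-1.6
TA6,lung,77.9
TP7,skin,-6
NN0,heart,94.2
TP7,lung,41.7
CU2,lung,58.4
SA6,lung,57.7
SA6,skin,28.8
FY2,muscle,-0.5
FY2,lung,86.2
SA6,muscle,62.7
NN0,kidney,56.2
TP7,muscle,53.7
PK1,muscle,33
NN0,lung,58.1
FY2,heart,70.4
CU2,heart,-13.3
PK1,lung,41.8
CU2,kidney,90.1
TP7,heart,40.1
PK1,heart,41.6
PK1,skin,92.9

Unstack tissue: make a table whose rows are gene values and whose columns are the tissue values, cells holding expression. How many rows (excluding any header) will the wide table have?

7 distinct gene values → 7 rows.

7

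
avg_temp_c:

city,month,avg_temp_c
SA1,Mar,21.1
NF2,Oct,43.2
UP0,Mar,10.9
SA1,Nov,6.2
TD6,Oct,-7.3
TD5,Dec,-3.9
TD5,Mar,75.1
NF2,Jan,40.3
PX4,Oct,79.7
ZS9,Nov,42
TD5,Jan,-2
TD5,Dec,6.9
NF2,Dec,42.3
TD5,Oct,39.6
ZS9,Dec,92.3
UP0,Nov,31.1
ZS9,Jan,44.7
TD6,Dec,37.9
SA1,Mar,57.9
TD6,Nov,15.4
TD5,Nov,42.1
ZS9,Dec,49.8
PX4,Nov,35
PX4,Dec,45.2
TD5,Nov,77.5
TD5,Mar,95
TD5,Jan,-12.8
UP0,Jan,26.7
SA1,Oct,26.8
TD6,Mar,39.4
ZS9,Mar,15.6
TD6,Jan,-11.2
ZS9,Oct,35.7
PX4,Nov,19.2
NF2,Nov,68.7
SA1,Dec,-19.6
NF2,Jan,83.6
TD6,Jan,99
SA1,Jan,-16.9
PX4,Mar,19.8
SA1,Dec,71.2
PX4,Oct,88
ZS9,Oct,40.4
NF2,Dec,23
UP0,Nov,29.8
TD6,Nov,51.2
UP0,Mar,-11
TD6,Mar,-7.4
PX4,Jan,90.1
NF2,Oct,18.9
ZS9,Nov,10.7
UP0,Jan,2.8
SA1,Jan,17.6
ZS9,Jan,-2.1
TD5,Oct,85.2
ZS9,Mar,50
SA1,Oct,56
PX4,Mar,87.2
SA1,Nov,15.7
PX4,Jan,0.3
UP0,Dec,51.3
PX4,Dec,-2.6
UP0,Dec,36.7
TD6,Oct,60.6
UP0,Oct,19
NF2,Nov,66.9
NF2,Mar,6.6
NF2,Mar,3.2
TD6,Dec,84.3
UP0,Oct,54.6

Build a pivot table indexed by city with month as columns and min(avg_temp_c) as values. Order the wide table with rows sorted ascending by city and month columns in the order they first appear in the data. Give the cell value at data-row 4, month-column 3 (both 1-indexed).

42.1

With rows sorted ascending by city, row 4 is city=TD5. month columns in first-appearance order: Mar, Oct, Nov, Dec, Jan; column 3 is Nov.
Long rows with city=TD5, month=Nov: min(42.1, 77.5) = 42.1.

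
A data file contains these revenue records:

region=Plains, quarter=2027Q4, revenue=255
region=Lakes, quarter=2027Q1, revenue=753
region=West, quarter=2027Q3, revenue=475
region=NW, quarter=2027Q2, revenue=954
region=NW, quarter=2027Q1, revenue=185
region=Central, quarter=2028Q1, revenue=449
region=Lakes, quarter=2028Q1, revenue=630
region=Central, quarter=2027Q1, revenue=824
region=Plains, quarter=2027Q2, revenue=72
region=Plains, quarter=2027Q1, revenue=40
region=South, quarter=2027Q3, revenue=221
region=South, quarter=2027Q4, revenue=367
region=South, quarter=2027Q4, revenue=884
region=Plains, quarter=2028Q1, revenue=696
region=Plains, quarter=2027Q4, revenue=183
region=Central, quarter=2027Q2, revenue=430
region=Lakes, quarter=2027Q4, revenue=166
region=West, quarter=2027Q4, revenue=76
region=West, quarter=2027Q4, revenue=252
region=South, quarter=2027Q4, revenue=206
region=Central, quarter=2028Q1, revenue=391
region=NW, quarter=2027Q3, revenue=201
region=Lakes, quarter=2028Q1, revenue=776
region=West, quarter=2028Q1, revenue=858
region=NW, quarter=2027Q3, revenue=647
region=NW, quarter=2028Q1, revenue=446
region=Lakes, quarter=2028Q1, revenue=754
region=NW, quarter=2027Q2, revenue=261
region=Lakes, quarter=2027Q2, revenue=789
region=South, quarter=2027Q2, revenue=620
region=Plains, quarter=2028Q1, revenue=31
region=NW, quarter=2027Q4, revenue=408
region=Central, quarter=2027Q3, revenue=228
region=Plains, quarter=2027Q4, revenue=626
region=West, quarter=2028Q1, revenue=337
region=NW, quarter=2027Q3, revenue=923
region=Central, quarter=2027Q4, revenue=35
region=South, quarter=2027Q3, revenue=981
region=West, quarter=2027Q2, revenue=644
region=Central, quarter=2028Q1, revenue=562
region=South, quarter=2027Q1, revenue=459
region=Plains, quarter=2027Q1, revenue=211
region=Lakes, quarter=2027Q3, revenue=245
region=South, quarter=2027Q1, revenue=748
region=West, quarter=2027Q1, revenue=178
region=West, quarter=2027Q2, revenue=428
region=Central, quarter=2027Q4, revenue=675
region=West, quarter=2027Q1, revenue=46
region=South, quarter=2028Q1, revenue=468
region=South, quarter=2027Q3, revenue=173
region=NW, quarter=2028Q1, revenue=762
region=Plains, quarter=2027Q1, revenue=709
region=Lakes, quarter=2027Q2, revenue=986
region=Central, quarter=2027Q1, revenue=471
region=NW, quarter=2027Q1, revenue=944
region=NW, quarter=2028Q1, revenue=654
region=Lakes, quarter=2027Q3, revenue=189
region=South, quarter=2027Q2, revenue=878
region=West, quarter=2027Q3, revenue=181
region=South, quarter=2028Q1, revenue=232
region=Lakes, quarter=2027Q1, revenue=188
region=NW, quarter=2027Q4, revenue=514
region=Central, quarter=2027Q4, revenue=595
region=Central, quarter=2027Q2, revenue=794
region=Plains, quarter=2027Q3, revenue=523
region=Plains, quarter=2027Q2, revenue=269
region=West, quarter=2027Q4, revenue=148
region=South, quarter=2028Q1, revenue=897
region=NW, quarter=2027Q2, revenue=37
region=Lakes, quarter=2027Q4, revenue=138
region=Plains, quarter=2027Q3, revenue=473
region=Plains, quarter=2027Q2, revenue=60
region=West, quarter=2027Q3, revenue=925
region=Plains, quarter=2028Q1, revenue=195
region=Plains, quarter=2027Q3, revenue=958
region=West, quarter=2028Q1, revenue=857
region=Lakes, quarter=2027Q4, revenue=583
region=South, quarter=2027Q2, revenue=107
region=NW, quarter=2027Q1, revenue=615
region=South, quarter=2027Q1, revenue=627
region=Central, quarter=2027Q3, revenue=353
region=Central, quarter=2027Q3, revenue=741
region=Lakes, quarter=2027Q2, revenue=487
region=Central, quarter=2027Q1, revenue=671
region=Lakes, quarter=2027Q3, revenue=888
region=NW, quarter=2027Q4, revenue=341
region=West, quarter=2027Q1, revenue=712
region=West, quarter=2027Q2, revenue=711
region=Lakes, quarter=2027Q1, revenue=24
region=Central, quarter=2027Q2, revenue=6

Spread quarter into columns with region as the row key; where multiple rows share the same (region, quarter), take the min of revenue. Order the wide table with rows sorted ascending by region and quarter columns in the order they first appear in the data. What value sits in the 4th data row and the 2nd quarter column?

With rows sorted ascending by region, row 4 is region=Plains. quarter columns in first-appearance order: 2027Q4, 2027Q1, 2027Q3, 2027Q2, 2028Q1; column 2 is 2027Q1.
Long rows with region=Plains, quarter=2027Q1: min(40, 211, 709) = 40.

40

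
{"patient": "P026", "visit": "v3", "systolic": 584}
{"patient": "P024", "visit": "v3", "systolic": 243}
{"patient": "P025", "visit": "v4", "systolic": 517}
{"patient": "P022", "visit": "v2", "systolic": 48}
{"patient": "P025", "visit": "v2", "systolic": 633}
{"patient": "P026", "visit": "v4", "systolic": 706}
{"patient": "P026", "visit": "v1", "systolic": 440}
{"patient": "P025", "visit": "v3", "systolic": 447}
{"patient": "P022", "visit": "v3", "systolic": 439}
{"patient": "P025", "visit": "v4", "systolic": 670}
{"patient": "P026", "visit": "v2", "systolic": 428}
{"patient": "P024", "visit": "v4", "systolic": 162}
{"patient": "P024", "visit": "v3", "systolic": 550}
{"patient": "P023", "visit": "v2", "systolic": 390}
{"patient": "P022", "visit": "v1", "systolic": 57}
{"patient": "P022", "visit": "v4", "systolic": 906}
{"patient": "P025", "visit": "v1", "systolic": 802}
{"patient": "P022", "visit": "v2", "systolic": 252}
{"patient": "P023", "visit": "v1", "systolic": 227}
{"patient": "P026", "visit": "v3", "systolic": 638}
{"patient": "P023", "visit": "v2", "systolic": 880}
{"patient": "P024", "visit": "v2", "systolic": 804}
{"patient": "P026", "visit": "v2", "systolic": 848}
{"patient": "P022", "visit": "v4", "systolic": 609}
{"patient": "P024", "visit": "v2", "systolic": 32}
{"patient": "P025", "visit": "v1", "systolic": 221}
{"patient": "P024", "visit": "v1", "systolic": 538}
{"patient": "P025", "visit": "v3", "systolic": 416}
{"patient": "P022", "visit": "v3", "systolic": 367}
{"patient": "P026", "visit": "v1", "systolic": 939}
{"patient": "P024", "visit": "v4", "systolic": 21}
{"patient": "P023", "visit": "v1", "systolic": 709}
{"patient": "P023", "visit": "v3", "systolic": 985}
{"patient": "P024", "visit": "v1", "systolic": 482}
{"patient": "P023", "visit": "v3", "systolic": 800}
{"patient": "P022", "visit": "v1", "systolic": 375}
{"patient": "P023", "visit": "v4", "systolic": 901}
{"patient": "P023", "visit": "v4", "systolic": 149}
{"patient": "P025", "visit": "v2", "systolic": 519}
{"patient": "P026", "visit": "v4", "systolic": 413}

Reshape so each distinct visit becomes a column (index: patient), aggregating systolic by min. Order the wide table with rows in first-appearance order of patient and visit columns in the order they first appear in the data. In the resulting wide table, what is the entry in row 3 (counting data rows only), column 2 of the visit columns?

517

With rows in first-appearance order of patient, row 3 is patient=P025. visit columns in first-appearance order: v3, v4, v2, v1; column 2 is v4.
Long rows with patient=P025, visit=v4: min(517, 670) = 517.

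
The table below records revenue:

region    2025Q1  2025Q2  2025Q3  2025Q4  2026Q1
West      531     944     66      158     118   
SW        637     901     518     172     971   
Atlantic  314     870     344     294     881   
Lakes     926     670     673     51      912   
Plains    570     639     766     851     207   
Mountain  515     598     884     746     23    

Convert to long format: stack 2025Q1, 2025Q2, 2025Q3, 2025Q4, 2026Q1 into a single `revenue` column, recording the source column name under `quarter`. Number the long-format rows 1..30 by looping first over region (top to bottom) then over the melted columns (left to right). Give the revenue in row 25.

207

30 rows total (6 × 5). Row 25: index ⌊(25-1)/5⌋ = 4 into region → Plains; (25-1) mod 5 = 4 into the melted columns → 2026Q1.
So row 25 is (Plains, 2026Q1, 207); revenue = 207.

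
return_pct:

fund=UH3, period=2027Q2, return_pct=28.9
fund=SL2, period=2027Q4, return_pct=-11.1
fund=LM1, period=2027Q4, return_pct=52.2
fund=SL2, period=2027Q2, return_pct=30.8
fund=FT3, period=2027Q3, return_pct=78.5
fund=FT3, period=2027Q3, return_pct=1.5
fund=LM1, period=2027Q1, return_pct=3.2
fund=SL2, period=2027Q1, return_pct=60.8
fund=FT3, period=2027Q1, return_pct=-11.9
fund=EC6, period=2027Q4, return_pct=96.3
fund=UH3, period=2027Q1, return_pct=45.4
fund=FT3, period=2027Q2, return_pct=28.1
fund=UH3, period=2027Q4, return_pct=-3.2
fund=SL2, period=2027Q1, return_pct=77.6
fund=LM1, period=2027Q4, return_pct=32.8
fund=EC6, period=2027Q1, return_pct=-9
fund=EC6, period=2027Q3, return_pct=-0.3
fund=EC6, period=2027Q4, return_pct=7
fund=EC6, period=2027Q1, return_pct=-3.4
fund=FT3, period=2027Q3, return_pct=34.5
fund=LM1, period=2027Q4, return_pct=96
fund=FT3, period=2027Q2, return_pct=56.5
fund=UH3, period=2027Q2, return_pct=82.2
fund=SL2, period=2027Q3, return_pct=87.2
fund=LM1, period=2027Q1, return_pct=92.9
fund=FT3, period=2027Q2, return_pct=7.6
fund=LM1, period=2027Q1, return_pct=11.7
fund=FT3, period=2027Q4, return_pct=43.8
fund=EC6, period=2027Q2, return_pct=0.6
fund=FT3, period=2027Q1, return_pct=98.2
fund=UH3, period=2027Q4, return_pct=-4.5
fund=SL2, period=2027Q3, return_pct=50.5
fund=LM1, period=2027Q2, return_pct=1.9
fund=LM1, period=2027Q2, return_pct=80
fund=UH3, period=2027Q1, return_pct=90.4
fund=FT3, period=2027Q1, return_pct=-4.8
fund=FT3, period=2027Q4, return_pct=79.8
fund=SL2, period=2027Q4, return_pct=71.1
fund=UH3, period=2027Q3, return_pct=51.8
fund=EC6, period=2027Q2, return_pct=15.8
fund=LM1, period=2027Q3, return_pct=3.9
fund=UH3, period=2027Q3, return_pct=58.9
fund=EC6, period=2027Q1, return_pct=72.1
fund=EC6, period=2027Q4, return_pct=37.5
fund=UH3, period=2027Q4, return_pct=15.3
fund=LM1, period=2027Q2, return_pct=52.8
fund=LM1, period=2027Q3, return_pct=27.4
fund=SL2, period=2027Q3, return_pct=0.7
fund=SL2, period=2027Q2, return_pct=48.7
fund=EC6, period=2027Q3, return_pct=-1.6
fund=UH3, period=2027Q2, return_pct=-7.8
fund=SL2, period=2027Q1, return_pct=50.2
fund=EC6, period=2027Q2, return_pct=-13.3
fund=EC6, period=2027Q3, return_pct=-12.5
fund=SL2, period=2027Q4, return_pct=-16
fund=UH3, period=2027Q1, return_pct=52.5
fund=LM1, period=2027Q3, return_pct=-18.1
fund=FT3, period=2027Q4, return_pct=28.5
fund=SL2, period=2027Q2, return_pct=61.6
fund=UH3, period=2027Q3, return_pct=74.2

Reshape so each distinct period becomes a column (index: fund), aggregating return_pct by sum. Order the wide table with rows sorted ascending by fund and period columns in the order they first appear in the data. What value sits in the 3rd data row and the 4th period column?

107.8

With rows sorted ascending by fund, row 3 is fund=LM1. period columns in first-appearance order: 2027Q2, 2027Q4, 2027Q3, 2027Q1; column 4 is 2027Q1.
Long rows with fund=LM1, period=2027Q1: 3.2 + 92.9 + 11.7 = 107.8.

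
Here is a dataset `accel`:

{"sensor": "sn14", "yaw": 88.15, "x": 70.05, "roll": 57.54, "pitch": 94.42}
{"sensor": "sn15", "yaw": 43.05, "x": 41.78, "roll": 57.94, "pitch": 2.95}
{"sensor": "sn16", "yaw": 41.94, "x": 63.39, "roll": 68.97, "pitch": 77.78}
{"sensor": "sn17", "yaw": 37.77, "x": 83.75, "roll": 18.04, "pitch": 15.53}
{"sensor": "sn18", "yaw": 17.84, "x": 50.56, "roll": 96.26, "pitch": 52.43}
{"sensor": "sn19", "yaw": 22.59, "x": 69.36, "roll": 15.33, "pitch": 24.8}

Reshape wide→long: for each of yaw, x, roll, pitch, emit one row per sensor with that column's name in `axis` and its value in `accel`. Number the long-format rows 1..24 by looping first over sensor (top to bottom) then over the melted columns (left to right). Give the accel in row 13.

37.77

24 rows total (6 × 4). Row 13: index ⌊(13-1)/4⌋ = 3 into sensor → sn17; (13-1) mod 4 = 0 into the melted columns → yaw.
So row 13 is (sn17, yaw, 37.77); accel = 37.77.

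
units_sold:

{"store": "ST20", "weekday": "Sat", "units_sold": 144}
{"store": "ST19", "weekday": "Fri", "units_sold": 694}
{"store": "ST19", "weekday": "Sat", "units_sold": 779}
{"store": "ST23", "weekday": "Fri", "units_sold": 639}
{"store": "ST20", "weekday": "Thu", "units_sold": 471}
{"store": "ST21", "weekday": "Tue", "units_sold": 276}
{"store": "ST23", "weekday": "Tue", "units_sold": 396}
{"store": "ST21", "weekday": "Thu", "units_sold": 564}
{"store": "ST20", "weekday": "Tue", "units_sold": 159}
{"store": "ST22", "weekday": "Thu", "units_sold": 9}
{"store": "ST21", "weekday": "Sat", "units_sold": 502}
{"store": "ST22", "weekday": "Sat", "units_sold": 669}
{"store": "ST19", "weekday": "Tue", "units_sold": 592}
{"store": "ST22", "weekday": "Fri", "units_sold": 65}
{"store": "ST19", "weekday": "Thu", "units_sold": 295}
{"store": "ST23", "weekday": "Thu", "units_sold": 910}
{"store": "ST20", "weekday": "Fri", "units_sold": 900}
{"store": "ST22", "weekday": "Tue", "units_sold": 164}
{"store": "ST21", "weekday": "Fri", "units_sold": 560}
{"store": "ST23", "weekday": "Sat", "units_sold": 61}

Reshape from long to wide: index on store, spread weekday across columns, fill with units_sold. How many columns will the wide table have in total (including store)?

1 column for store plus 4 distinct weekday values → 5 columns.

5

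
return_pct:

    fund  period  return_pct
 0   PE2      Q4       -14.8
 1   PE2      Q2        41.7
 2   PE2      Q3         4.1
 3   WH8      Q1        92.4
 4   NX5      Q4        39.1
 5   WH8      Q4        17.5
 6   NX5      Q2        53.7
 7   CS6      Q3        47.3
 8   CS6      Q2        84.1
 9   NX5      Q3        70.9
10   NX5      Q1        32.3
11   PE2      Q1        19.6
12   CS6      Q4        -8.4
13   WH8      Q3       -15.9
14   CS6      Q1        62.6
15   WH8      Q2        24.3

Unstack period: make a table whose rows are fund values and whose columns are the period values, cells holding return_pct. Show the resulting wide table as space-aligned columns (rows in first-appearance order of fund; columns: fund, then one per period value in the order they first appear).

fund  Q4     Q2    Q3     Q1  
PE2   -14.8  41.7  4.1    19.6
WH8   17.5   24.3  -15.9  92.4
NX5   39.1   53.7  70.9   32.3
CS6   -8.4   84.1  47.3   62.6

Columns: fund plus the 4 distinct period values (Q4, Q2, Q3, Q1).
For example, row PE2 column Q4 takes return_pct=-14.8 from the long row (PE2, Q4).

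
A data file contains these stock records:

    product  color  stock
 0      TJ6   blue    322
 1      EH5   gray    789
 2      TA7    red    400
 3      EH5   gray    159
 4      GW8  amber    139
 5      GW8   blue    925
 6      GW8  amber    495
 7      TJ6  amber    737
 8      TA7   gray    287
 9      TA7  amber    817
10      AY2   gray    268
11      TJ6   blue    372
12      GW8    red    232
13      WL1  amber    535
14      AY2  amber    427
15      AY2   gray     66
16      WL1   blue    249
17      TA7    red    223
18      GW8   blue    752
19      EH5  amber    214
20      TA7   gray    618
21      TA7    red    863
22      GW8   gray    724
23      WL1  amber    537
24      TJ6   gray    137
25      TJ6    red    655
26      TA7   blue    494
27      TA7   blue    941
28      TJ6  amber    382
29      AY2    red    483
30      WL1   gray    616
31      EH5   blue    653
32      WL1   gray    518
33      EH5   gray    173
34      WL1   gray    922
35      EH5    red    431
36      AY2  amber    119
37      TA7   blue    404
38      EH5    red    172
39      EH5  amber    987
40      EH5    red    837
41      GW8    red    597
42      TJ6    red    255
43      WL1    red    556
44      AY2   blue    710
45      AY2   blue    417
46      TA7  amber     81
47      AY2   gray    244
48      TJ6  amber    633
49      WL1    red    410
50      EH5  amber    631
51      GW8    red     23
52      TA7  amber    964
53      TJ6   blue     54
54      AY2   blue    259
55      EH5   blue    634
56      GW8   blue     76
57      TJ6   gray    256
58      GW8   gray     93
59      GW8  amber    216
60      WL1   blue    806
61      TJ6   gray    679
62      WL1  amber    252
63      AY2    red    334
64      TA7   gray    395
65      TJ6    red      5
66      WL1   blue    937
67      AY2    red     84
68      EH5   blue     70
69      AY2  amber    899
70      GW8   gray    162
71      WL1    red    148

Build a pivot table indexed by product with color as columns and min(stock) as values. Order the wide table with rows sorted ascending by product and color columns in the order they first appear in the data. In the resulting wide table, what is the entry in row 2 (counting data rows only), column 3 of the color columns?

With rows sorted ascending by product, row 2 is product=EH5. color columns in first-appearance order: blue, gray, red, amber; column 3 is red.
Long rows with product=EH5, color=red: min(431, 172, 837) = 172.

172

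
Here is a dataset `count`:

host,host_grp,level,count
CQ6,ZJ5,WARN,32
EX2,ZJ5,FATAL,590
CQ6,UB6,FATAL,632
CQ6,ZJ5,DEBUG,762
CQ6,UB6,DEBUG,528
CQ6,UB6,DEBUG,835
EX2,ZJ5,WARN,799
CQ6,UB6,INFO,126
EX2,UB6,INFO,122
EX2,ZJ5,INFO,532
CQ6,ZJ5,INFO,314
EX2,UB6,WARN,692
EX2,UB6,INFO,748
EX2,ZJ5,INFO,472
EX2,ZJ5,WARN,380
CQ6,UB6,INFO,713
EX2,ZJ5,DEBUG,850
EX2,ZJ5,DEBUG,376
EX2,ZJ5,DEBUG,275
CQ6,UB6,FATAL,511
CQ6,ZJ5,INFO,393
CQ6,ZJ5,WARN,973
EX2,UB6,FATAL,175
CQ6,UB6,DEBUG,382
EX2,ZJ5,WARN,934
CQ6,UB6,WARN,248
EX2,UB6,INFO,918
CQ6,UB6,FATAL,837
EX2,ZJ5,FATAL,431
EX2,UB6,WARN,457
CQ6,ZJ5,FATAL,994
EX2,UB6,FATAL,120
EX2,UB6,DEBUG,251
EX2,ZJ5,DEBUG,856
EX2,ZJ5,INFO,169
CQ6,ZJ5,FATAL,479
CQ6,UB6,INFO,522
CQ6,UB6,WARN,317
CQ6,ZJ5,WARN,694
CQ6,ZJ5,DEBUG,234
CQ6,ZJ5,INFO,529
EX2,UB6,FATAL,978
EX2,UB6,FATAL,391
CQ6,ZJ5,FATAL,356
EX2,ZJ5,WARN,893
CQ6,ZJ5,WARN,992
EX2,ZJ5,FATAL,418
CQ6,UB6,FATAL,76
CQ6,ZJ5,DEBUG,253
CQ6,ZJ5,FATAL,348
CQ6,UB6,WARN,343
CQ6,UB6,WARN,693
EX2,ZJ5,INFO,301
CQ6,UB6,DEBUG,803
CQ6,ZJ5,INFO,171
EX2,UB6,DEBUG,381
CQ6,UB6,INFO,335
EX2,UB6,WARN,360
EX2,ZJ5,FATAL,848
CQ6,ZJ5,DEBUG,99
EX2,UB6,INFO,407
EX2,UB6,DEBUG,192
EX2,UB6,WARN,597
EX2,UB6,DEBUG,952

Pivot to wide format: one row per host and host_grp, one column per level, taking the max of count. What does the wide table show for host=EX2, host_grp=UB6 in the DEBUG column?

952

Rows with host=EX2, host_grp=UB6 and level=DEBUG: count values are 251, 381, 192, 952.
max(251, 381, 192, 952) = 952.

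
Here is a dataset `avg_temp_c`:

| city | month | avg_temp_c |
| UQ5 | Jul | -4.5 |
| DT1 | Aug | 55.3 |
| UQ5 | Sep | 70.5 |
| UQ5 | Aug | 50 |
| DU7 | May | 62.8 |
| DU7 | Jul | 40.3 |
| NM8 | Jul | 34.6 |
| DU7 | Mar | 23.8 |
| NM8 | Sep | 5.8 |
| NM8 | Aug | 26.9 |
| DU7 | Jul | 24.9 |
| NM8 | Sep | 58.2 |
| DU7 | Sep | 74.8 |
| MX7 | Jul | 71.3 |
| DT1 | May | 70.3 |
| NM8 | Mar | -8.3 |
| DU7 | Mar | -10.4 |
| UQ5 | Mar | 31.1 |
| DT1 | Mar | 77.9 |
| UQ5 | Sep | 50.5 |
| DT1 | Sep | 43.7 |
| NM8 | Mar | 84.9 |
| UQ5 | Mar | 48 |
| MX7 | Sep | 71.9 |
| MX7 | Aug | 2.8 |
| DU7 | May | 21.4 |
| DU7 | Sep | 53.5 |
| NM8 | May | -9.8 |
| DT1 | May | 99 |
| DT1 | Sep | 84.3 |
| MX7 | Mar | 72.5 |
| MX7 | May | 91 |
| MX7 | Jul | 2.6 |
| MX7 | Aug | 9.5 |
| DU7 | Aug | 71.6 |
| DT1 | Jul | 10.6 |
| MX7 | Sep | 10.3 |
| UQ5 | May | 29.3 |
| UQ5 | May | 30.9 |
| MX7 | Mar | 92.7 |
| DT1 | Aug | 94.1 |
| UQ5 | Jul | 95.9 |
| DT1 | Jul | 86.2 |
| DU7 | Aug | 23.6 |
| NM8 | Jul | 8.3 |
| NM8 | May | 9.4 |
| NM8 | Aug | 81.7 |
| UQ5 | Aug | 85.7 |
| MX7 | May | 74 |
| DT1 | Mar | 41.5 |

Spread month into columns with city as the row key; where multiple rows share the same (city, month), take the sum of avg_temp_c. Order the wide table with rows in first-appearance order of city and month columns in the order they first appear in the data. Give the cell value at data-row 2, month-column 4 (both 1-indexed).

169.3

With rows in first-appearance order of city, row 2 is city=DT1. month columns in first-appearance order: Jul, Aug, Sep, May, Mar; column 4 is May.
Long rows with city=DT1, month=May: 70.3 + 99 = 169.3.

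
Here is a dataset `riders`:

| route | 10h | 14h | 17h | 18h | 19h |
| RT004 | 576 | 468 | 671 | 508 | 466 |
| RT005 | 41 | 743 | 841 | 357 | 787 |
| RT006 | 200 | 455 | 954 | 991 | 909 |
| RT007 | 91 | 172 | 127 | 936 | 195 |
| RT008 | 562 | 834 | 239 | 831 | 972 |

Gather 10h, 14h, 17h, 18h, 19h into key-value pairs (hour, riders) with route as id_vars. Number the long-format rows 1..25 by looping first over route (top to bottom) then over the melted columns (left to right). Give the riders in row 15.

909

25 rows total (5 × 5). Row 15: index ⌊(15-1)/5⌋ = 2 into route → RT006; (15-1) mod 5 = 4 into the melted columns → 19h.
So row 15 is (RT006, 19h, 909); riders = 909.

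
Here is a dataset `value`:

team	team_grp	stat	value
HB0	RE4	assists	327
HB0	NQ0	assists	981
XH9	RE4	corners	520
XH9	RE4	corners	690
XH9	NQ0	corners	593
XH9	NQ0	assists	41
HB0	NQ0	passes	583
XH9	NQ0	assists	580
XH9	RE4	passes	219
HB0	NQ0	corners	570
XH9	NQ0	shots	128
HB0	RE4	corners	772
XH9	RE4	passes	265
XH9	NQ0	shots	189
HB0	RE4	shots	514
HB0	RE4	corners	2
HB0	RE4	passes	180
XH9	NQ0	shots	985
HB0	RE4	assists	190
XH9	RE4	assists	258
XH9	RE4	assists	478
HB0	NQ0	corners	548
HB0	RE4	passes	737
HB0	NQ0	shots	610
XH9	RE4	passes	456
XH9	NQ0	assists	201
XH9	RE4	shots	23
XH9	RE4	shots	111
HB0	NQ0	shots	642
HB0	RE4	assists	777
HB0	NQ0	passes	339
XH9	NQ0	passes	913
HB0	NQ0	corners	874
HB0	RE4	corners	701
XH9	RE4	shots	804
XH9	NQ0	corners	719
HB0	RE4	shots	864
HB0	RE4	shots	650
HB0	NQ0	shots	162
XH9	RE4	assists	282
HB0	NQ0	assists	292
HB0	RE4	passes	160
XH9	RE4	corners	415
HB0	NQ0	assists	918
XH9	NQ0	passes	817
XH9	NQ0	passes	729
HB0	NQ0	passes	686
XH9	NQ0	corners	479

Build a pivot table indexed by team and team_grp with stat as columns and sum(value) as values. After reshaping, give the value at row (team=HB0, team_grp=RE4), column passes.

1077

Rows with team=HB0, team_grp=RE4 and stat=passes: value values are 180, 737, 160.
180 + 737 + 160 = 1077.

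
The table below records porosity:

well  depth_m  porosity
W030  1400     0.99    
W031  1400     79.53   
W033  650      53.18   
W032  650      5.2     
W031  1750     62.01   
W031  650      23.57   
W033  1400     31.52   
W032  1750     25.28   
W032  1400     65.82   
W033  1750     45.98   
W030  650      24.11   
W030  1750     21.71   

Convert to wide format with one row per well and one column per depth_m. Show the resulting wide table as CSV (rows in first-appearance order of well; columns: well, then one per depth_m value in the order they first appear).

Columns: well plus the 3 distinct depth_m values (1400, 650, 1750).
For example, row W030 column 1400 takes porosity=0.99 from the long row (W030, 1400).

well,1400,650,1750
W030,0.99,24.11,21.71
W031,79.53,23.57,62.01
W033,31.52,53.18,45.98
W032,65.82,5.2,25.28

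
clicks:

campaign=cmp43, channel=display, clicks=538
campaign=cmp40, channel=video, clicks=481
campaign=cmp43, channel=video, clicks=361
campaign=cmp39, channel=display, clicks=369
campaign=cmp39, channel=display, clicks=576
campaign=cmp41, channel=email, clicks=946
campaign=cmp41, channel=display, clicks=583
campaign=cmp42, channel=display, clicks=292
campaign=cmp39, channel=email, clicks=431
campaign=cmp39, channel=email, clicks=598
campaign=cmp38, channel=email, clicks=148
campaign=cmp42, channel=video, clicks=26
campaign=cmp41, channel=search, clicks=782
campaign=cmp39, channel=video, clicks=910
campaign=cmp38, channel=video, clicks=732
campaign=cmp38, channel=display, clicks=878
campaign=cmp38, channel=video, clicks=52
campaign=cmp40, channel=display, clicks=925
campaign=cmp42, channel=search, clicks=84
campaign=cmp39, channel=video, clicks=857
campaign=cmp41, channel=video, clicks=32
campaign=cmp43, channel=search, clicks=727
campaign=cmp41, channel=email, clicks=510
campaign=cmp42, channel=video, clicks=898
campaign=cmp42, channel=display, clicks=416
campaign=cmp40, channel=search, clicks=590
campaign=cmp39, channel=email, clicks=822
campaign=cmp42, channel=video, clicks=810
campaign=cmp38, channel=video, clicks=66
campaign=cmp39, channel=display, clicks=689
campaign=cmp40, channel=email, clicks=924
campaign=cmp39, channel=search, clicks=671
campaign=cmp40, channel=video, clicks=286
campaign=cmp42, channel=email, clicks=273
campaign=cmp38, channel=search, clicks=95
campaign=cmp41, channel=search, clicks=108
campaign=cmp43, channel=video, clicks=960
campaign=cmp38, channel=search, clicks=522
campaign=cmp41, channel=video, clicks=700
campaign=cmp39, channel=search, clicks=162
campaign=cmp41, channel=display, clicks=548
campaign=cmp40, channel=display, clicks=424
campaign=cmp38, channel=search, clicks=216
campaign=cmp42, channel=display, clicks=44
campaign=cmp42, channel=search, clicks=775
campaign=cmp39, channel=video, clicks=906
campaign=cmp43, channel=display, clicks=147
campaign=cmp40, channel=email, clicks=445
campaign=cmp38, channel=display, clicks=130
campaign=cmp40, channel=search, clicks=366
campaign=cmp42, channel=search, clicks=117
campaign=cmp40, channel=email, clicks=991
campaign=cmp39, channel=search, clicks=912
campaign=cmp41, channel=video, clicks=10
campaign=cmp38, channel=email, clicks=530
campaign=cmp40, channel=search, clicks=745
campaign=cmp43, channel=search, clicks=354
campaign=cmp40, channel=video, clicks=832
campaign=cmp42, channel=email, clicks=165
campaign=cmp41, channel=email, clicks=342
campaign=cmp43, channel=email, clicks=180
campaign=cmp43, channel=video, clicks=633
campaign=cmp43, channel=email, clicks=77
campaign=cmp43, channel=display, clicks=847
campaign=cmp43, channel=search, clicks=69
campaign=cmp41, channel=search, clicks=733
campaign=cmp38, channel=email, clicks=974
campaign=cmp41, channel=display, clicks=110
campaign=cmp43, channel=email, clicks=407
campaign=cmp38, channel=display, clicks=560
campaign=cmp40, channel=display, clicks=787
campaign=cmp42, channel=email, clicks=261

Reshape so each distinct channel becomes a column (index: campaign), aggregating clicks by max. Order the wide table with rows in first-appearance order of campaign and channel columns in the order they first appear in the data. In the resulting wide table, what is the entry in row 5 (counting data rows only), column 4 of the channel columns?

775

With rows in first-appearance order of campaign, row 5 is campaign=cmp42. channel columns in first-appearance order: display, video, email, search; column 4 is search.
Long rows with campaign=cmp42, channel=search: max(84, 775, 117) = 775.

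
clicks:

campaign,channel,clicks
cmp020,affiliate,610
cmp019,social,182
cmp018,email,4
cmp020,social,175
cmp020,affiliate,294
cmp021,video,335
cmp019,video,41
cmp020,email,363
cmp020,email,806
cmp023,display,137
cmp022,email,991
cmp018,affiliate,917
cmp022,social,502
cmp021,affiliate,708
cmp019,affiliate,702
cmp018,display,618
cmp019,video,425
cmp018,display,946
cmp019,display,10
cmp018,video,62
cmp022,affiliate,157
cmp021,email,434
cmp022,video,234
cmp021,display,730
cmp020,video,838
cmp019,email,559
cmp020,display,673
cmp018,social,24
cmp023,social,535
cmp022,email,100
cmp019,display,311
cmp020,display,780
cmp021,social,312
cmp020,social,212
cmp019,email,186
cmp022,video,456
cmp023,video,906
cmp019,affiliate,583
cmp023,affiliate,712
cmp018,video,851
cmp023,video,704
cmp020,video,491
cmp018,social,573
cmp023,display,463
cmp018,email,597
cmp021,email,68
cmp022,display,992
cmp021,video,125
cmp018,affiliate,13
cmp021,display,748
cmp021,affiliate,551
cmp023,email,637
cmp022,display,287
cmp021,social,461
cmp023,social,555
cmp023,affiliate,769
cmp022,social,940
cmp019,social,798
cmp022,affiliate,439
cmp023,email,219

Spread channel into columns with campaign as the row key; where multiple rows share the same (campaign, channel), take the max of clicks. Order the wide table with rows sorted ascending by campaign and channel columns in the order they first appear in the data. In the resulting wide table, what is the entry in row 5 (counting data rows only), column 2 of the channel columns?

940

With rows sorted ascending by campaign, row 5 is campaign=cmp022. channel columns in first-appearance order: affiliate, social, email, video, display; column 2 is social.
Long rows with campaign=cmp022, channel=social: max(502, 940) = 940.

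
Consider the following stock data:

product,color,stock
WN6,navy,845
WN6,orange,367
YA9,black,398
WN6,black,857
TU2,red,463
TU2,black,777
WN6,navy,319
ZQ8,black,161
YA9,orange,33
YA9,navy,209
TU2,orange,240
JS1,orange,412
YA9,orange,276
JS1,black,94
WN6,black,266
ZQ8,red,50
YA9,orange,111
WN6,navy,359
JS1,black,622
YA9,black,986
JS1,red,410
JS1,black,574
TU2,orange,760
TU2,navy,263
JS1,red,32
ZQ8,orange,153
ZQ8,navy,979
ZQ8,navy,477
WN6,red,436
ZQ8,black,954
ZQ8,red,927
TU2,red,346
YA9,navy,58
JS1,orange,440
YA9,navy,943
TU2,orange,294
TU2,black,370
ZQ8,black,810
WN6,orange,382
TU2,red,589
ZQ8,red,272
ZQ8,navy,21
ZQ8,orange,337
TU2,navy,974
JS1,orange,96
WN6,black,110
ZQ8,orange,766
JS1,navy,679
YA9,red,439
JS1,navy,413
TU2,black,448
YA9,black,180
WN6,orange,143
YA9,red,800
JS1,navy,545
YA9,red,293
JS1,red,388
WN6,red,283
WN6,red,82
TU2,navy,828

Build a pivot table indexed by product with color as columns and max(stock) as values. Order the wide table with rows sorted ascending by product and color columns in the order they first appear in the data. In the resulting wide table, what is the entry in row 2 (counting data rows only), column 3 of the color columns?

With rows sorted ascending by product, row 2 is product=TU2. color columns in first-appearance order: navy, orange, black, red; column 3 is black.
Long rows with product=TU2, color=black: max(777, 370, 448) = 777.

777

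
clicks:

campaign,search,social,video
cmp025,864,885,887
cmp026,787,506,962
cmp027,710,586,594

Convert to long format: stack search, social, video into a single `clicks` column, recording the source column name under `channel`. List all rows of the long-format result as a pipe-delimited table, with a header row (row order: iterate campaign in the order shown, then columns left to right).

| campaign | channel | clicks |
| cmp025 | search | 864 |
| cmp025 | social | 885 |
| cmp025 | video | 887 |
| cmp026 | search | 787 |
| cmp026 | social | 506 |
| cmp026 | video | 962 |
| cmp027 | search | 710 |
| cmp027 | social | 586 |
| cmp027 | video | 594 |

Each (campaign, column) pair becomes one row: 3 × 3 = 9 rows.
For example, (cmp025, search) → clicks=864.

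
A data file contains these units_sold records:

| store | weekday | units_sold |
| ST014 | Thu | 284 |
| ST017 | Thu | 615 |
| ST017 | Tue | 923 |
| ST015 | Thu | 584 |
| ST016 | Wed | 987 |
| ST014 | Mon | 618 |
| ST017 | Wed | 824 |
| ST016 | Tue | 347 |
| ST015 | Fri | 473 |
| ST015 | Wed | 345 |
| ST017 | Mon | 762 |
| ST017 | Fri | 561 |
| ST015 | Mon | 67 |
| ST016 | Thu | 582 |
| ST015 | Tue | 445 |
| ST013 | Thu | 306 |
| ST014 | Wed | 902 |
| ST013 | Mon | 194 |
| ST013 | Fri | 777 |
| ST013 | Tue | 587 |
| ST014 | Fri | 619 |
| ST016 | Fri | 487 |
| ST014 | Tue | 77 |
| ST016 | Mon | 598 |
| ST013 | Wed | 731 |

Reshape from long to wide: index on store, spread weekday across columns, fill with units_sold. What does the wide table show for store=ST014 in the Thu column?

Wide layout: rows indexed by store, columns are the 5 distinct weekday values (Thu, Tue, Wed, Mon, Fri).
Cell (store=ST014, weekday=Thu) draws from the long row where store=ST014 and weekday=Thu, which has units_sold=284.

284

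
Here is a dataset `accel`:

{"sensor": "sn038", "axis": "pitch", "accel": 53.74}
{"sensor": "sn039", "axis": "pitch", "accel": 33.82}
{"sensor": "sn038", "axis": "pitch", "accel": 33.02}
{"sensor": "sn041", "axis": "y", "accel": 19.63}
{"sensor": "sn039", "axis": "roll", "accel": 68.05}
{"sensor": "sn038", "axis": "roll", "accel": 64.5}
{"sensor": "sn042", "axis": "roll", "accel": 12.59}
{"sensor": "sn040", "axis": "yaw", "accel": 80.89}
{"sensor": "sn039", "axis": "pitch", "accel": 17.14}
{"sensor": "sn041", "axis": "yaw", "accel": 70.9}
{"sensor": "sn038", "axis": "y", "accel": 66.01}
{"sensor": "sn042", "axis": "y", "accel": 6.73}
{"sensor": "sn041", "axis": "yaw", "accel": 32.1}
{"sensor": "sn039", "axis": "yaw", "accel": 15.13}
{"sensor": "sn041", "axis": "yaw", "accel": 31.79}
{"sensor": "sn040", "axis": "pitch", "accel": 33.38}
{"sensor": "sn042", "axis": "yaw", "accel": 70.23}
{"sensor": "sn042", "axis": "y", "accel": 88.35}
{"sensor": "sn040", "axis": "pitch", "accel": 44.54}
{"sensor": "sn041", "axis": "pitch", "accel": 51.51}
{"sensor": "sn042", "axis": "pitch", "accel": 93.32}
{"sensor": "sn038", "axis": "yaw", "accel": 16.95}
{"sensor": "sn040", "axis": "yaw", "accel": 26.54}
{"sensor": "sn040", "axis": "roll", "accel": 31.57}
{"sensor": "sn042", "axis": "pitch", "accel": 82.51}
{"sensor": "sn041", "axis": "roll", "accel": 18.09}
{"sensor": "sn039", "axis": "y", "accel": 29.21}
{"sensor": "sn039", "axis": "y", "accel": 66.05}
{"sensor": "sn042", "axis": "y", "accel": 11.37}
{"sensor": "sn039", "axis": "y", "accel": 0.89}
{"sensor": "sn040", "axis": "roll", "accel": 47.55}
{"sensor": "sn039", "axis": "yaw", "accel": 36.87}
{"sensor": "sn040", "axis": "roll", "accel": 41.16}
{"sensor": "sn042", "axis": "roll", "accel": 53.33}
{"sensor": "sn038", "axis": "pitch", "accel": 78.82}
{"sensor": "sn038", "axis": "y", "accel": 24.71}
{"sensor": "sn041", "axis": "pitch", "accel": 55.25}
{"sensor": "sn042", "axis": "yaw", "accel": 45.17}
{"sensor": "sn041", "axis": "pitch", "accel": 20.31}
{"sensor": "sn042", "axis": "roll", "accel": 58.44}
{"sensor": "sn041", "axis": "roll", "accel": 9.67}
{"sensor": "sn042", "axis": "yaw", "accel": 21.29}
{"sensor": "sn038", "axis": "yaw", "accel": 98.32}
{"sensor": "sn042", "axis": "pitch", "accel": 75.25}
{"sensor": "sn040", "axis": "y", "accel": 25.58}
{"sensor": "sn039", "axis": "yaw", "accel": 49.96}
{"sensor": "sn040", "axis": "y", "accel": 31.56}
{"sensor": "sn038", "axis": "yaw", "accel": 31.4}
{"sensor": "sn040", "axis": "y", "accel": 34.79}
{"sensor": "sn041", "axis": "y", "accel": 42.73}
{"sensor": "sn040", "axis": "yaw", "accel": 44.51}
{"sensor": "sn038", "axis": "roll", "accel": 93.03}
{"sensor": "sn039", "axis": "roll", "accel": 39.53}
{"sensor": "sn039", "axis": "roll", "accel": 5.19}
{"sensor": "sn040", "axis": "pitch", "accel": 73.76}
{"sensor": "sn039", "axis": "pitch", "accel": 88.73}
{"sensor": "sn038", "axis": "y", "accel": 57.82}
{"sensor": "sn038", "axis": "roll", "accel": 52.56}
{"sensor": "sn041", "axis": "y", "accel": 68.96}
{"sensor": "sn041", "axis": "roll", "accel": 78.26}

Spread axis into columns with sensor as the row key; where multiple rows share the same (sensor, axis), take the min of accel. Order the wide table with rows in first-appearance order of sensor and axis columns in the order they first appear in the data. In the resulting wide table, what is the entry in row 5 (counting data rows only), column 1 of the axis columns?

With rows in first-appearance order of sensor, row 5 is sensor=sn040. axis columns in first-appearance order: pitch, y, roll, yaw; column 1 is pitch.
Long rows with sensor=sn040, axis=pitch: min(33.38, 44.54, 73.76) = 33.38.

33.38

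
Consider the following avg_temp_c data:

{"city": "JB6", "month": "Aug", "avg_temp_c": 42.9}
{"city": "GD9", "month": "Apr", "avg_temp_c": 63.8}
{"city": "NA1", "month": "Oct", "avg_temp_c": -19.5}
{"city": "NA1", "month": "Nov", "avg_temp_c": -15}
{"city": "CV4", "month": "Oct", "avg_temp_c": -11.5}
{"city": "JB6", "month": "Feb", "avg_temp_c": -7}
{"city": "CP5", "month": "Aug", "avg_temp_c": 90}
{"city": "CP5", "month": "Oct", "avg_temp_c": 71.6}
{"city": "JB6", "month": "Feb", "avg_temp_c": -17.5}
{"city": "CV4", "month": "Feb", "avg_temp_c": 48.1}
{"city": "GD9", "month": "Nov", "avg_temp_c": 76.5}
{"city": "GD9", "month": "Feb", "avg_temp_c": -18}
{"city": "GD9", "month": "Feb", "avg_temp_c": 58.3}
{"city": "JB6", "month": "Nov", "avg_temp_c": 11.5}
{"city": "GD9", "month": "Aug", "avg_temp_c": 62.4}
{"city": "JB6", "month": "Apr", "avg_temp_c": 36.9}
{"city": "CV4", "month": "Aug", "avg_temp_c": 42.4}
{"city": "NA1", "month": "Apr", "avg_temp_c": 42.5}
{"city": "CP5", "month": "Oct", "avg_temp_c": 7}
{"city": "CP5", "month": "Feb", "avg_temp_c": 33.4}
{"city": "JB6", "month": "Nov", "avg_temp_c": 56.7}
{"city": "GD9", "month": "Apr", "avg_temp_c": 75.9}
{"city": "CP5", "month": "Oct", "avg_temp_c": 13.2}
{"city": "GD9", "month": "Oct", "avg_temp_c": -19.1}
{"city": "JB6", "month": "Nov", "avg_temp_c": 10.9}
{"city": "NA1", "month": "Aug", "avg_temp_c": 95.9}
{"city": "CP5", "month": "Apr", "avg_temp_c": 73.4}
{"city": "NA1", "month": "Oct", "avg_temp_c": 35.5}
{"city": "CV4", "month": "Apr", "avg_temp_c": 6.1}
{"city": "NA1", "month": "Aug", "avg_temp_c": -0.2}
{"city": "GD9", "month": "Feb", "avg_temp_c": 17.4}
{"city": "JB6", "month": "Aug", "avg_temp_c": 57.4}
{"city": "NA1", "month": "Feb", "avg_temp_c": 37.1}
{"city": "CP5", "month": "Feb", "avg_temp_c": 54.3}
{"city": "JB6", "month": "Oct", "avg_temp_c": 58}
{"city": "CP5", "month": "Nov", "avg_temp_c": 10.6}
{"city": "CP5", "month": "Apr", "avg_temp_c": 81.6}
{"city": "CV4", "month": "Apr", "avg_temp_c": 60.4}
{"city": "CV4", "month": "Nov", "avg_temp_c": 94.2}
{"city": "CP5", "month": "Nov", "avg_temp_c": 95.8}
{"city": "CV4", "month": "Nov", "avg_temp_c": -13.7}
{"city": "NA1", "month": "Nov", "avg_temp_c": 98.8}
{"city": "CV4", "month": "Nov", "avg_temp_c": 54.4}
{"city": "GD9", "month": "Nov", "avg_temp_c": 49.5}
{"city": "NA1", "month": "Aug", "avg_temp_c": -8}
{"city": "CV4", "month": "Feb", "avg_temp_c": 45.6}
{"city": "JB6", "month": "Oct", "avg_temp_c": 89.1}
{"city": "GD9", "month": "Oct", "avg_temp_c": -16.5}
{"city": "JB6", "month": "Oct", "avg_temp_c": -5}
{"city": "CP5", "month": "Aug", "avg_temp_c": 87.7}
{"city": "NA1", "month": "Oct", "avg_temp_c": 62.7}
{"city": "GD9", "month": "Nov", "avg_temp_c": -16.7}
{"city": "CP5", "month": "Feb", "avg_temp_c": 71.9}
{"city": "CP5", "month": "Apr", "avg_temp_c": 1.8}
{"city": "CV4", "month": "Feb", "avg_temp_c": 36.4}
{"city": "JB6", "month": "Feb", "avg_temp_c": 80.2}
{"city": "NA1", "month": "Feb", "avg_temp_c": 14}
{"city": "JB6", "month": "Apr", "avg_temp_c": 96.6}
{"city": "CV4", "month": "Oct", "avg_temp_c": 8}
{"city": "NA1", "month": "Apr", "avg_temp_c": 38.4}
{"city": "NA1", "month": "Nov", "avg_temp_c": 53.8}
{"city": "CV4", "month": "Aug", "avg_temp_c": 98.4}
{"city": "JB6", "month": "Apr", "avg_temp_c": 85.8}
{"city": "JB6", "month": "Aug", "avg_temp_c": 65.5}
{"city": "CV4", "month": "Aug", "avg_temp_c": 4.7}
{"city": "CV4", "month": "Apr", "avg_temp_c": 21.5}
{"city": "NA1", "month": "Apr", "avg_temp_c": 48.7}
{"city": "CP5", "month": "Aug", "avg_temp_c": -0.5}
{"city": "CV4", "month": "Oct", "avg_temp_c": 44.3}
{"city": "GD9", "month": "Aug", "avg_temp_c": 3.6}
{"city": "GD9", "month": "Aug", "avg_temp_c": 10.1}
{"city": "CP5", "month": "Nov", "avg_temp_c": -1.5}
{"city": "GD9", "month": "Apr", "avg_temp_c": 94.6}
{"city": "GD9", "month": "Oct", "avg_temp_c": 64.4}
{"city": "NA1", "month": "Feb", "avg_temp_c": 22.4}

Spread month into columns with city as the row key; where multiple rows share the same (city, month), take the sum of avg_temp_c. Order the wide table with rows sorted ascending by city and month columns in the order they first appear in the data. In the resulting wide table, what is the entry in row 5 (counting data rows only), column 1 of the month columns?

87.7

With rows sorted ascending by city, row 5 is city=NA1. month columns in first-appearance order: Aug, Apr, Oct, Nov, Feb; column 1 is Aug.
Long rows with city=NA1, month=Aug: 95.9 + -0.2 + -8 = 87.7.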